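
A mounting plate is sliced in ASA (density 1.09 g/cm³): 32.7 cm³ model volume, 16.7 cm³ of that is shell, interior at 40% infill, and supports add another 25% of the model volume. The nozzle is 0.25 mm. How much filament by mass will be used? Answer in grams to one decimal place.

Infill region = 32.7 − 16.7 = 16 cm³.
Infill volume: 0.40 × 16 → 6.4 cm³.
Support = 0.25 × 32.7 = 8.175 cm³.
Deposited volume = 16.7 + 6.4 + 8.175 = 31.275 cm³.
Mass = 31.275 × 1.09, so 34.08975 g.

34.1 g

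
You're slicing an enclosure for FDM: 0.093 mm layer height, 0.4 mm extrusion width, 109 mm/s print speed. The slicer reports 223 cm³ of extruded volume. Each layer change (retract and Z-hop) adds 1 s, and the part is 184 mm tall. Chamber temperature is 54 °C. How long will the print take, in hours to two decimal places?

Bead cross-section: 0.093 × 0.4 → 0.0372 mm².
Toolpath length = 223 cm³ / 0.0372 mm² = 223000 / 0.0372 = 5994623.7 mm.
Time extruding: 5994623.7 / 109 → 54996.5 s.
Number of layers: 184 / 0.093 → 1979 (rounded up).
Non-print overhead = 1979 × 1 = 1979 s.
Altogether 54996.5 + 1979 = 56975.5 s, i.e. 15.83 hours.

15.83 hours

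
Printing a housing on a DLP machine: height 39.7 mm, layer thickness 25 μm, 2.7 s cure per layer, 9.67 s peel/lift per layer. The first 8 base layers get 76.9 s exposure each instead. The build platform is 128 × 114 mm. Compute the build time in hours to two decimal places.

5.62 hours

Layers = ⌈39.7/0.025⌉ = 1588.
Bottom layers = 8 × (76.9 + 9.67), so 692.56 s.
Regular layers: 1580 × (2.7 + 9.67) → 19544.6 s.
Total = 692.56 + 19544.6 = 20237.16 s = 5.62 hours.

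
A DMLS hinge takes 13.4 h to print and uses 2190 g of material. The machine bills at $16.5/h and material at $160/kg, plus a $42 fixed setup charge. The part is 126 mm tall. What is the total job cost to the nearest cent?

Machine cost = 16.5 × 13.4, so $221.10.
Feedstock cost = 160 × 2190/1000 = $350.40.
Adding setup: 221.10 + 350.40 + 42 → $613.50.

$613.50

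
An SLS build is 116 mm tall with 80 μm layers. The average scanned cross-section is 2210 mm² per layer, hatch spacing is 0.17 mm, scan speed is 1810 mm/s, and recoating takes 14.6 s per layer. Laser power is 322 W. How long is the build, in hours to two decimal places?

Layer count = ceil(116 / 0.08) = 1450.
Hatch length per layer = 2210 / 0.17, so 13000 mm.
Laser time per layer = 13000 / 1810, so 7.1823 s.
Per-layer time = 7.1823 + 14.6 = 21.7823 s.
Total: 1450 × 21.7823 s = 31584.335 s → 8.77 hours.

8.77 hours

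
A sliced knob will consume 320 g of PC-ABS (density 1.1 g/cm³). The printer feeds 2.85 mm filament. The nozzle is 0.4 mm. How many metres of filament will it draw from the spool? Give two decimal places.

45.60 m

Extruded volume: 320/1.1 = 290.9091 cm³ (290909.1 mm³).
Cross-section of 2.85 mm filament: π·(2.85/2)² = 6.3794 mm².
L = V/A = 290909.1/6.3794 = 45601.33 mm → 45.60 m.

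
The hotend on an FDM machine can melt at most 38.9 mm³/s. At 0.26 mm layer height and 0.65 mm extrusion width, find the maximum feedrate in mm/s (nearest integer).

Bead cross-section = 0.26 × 0.65 = 0.169 mm².
v_max = Q/A = 38.9/0.169 = 230.18 mm/s → 230 mm/s.

230 mm/s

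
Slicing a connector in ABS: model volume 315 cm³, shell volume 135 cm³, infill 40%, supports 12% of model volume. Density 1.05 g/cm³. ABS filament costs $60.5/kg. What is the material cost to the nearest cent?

$15.55

Volume inside the shell = 315 − 135, so 180 cm³.
Infill volume = 0.40 × 180 = 72 cm³.
Support: 0.12 × 315 → 37.8 cm³.
Total printed volume = 135 + 72 + 37.8 = 244.8 cm³.
Mass = 244.8 × 1.05, so 257.04 g.
At $60.5/kg: 257.04/1000 × 60.5 = $15.55.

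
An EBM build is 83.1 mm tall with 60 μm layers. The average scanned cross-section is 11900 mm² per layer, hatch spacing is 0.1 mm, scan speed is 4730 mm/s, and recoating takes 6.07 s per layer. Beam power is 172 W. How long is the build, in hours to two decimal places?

12.01 hours

Layers = ⌈83.1/0.06⌉ = 1385.
Hatch length per layer = 11900 / 0.1 = 119000 mm.
Per-layer scan time = 119000 / 4730 = 25.1586 s.
Layer cycle = 25.1586 + 6.07 = 31.2286 s.
1385 layers × 31.2286 s/layer = 43251.611 s, i.e. 12.01 hours.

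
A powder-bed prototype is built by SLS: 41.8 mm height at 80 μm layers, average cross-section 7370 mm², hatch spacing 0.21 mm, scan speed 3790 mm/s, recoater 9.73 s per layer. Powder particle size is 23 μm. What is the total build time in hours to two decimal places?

Layer count = ceil(41.8 / 0.08) = 523.
Hatch length per layer: 7370 / 0.21 → 35095.2 mm.
Per-layer scan time = 35095.2 / 3790, so 9.2599 s.
Layer cycle = 9.2599 + 9.73, so 18.9899 s.
Total: 523 × 18.9899 s = 9931.7177 s → 2.76 hours.

2.76 hours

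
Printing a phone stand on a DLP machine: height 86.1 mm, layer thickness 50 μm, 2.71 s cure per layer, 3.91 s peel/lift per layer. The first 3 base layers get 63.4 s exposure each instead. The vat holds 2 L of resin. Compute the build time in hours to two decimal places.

Layers = ⌈86.1/0.05⌉ = 1722.
Burn-in layers = 3 × (63.4 + 3.91), so 201.93 s.
Remaining layers = 1719 × (2.71 + 3.91), so 11379.78 s.
Total = 201.93 + 11379.78 = 11581.71 s = 3.22 hours.

3.22 hours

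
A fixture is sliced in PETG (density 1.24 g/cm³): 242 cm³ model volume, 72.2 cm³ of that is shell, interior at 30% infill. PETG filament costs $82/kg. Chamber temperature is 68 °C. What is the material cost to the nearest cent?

$12.52

Interior volume = 242 − 72.2, so 169.8 cm³.
Infill volume = 0.30 × 169.8 = 50.94 cm³.
Total printed volume = 72.2 + 50.94, so 123.14 cm³.
Mass = 123.14 × 1.24, so 152.6936 g.
Cost = 152.6936 g / 1000 × $82/kg = $12.52.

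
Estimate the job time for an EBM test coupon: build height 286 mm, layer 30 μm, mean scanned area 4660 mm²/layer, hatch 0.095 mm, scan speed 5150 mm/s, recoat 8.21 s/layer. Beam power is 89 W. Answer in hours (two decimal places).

46.97 hours

Layer count = ceil(286 / 0.03) = 9534.
Scan path per layer = 4660 / 0.095, so 49052.6 mm.
Per-layer scan time = 49052.6 / 5150 = 9.5248 s.
Layer cycle: 9.5248 + 8.21 → 17.7348 s.
Build time = 9534 × 17.7348 = 169083.5832 s = 46.97 hours.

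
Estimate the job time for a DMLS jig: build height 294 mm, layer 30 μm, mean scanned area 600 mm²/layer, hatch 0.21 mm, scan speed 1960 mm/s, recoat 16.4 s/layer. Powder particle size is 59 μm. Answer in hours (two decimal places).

Layer count = ceil(294 / 0.03) = 9800.
Hatch length per layer = 600 / 0.21, so 2857.1 mm.
Scan time per layer: 2857.1 / 1960 → 1.4577 s.
Layer cycle: 1.4577 + 16.4 → 17.8577 s.
Build time = 9800 × 17.8577 = 175005.46 s = 48.61 hours.

48.61 hours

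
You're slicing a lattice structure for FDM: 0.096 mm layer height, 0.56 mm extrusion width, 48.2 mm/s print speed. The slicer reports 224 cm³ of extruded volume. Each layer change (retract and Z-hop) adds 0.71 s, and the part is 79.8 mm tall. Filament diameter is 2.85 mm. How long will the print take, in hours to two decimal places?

Extrusion cross-section: 0.096 × 0.56 → 0.05376 mm².
Total extruded path = 224000/0.05376 = 4166666.7 mm.
Time extruding: 4166666.7 / 48.2 → 86445.4 s.
Number of layers: 79.8 / 0.096 → 832 (rounded up).
Non-print overhead = 832 × 0.71, so 590.72 s.
Altogether 86445.4 + 590.72 = 87036.12 s, i.e. 24.18 hours.

24.18 hours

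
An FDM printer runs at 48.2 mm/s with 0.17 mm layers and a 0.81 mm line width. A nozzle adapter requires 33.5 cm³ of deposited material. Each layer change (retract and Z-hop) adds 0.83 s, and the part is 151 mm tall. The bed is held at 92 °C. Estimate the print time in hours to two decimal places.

1.61 hours

Bead cross-section = 0.17 × 0.81 = 0.1377 mm².
Toolpath length = 33.5 cm³ / 0.1377 mm² = 33500 / 0.1377 = 243282.5 mm.
Time extruding = 243282.5 / 48.2, so 5047.4 s.
Number of layers: 151 / 0.17 → 889 (rounded up).
Non-print overhead = 889 × 0.83, so 737.87 s.
Altogether 5047.4 + 737.87 = 5785.27 s, i.e. 1.61 hours.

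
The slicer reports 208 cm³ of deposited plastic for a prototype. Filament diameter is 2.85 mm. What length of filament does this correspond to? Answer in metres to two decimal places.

32.60 m

Filament cross-section = π × (2.85/2)² = 6.3794 mm².
L = 208000 mm³ / 6.3794 mm² = 32604.95 mm, i.e. 32.60 m.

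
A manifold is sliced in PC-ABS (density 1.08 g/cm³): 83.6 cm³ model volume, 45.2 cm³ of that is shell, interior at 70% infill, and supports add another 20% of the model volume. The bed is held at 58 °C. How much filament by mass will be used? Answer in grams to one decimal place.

Infill region: 83.6 − 45.2 → 38.4 cm³.
Infill deposited = 0.70 × 38.4, so 26.88 cm³.
Support = 0.20 × 83.6, so 16.72 cm³.
Total printed volume = 45.2 + 26.88 + 16.72, so 88.8 cm³.
Mass: 88.8 × 1.08 → 95.904 g.

95.9 g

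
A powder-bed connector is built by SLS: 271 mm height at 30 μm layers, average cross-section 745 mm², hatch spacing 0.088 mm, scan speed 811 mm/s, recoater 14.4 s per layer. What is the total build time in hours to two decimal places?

62.33 hours

Layers = ⌈271/0.03⌉ = 9034.
Per-layer scan distance = 745 / 0.088 = 8465.9 mm.
Scan time per layer = 8465.9 / 811, so 10.4388 s.
Per-layer time: 10.4388 + 14.4 → 24.8388 s.
Total: 9034 × 24.8388 s = 224393.7192 s → 62.33 hours.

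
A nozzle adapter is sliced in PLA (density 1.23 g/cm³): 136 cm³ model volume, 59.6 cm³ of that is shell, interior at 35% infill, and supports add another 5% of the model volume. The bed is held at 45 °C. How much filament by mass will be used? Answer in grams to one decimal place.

114.6 g

Interior volume = 136 − 59.6, so 76.4 cm³.
Deposited infill = 0.35 × 76.4, so 26.74 cm³.
Support = 0.05 × 136, so 6.8 cm³.
Deposited volume = 59.6 + 26.74 + 6.8 = 93.14 cm³.
Mass = 93.14 × 1.23 = 114.5622 g.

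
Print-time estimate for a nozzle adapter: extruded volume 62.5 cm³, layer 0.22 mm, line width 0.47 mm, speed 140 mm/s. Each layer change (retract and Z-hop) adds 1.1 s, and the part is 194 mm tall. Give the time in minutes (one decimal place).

Line area = 0.22 × 0.47, so 0.1034 mm².
Toolpath length = 62.5 cm³ / 0.1034 mm² = 62500 / 0.1034 = 604448.7 mm.
Extrusion time = 604448.7 / 140, so 4317.5 s.
Layer count = ceil(194 / 0.22) = 882.
Z-hop total = 882 × 1.1 = 970.2 s.
Total = 4317.5 + 970.2 = 5287.7 s = 88.1 minutes.

88.1 minutes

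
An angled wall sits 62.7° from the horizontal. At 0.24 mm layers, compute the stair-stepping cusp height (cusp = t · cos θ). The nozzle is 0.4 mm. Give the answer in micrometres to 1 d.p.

110.1 μm

cos(62.7°) = 0.4586, so cusp = 0.24 × 0.4586 = 0.110064 mm → 110.1 μm.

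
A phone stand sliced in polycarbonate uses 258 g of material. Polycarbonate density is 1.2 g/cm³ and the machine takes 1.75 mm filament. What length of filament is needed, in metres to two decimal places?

89.39 m

Volume = 258 g / 1.2 g·cm⁻³ = 215 cm³ = 215000 mm³.
A = π r² = π × 0.875² = 2.4053 mm².
L = V/A = 215000/2.4053 = 89385.94 mm → 89.39 m.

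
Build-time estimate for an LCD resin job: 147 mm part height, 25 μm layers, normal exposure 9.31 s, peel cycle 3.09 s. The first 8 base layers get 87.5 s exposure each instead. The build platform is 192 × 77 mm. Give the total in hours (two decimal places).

Layer count = ceil(147 / 0.025) = 5880.
Bottom layers: 8 × (87.5 + 3.09) → 724.72 s.
Normal layers = 5872 × (9.31 + 3.09), so 72812.8 s.
Sum: 724.72 + 72812.8 = 73537.52 s → 20.43 hours.

20.43 hours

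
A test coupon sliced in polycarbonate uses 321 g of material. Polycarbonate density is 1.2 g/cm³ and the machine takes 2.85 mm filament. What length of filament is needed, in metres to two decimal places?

Extruded volume: 321/1.2 = 267.5 cm³ (267500 mm³).
Filament cross-section = π × (2.85/2)² = 6.3794 mm².
Length = 267500 / 6.3794 = 41931.84 mm = 41.93 m.

41.93 m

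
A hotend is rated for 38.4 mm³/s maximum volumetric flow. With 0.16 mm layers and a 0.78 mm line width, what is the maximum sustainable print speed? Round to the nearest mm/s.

308 mm/s

A = 0.16 × 0.78 = 0.1248 mm².
v_max = Q/A = 38.4/0.1248 = 307.69 mm/s → 308 mm/s.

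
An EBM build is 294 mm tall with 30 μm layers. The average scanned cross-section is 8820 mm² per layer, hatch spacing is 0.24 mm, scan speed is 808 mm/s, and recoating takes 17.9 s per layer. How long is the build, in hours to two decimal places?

172.54 hours

Layer count = ceil(294 / 0.03) = 9800.
Hatch length per layer = 8820 / 0.24, so 36750 mm.
Beam time per layer = 36750 / 808, so 45.4827 s.
Time per layer: 45.4827 + 17.9 → 63.3827 s.
9800 layers × 63.3827 s/layer = 621150.46 s, i.e. 172.54 hours.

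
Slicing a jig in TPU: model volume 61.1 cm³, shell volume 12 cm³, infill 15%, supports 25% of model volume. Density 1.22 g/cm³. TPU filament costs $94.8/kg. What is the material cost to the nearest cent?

Infill region = 61.1 − 12 = 49.1 cm³.
Deposited infill = 0.15 × 49.1 = 7.365 cm³.
Support = 0.25 × 61.1, so 15.275 cm³.
Total printed volume = 12 + 7.365 + 15.275 = 34.64 cm³.
Mass = 34.64 × 1.22 = 42.2608 g.
At $94.8/kg: 42.2608/1000 × 94.8 = $4.01.

$4.01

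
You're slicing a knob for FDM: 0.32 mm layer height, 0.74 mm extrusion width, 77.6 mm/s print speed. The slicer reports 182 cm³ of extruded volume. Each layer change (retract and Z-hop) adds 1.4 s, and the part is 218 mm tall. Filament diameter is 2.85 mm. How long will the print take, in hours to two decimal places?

Extrusion cross-section = 0.32 × 0.74, so 0.2368 mm².
Toolpath length = 182 cm³ / 0.2368 mm² = 182000 / 0.2368 = 768581.1 mm.
Print-move time: 768581.1 / 77.6 → 9904.4 s.
Layer count = ceil(218 / 0.32) = 682.
Non-print overhead = 682 × 1.4 = 954.8 s.
Total = 9904.4 + 954.8 = 10859.2 s = 3.02 hours.

3.02 hours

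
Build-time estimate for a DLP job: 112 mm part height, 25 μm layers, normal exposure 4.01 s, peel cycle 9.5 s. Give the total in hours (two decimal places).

16.81 hours

Layer count = ceil(112 / 0.025) = 4480.
Each layer takes: 4.01 + 9.5 → 13.51 s.
Total = 4480 × 13.51 = 60524.8 s = 16.81 hours.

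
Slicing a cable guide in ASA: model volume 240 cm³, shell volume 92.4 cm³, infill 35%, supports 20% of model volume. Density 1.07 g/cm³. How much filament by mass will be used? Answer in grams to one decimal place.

205.5 g

Interior volume = 240 − 92.4, so 147.6 cm³.
Deposited infill = 0.35 × 147.6, so 51.66 cm³.
Support = 0.20 × 240 = 48 cm³.
Deposited volume = 92.4 + 51.66 + 48, so 192.06 cm³.
Mass: 192.06 × 1.07 → 205.5042 g.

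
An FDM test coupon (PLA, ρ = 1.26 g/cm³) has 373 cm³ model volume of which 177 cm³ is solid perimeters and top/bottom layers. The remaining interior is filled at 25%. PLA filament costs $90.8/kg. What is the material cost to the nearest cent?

Infill region: 373 − 177 → 196 cm³.
Infill deposited = 0.25 × 196, so 49 cm³.
Deposited volume = 177 + 49 = 226 cm³.
Mass = 226 × 1.26 = 284.76 g.
Cost = 284.76 g / 1000 × $90.8/kg = $25.86.

$25.86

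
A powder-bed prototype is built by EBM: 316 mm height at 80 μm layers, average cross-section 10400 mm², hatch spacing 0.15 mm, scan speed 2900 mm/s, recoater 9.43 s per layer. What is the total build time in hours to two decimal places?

36.58 hours

Layer count = ceil(316 / 0.08) = 3950.
Scan path per layer = 10400 / 0.15, so 69333.3 mm.
Per-layer scan time = 69333.3 / 2900, so 23.908 s.
Per-layer time = 23.908 + 9.43 = 33.338 s.
Build time = 3950 × 33.338 = 131685.1 s = 36.58 hours.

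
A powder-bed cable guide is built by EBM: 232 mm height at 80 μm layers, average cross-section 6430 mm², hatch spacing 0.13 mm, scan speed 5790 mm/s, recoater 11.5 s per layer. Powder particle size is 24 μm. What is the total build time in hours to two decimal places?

Layers = ⌈232/0.08⌉ = 2900.
Hatch length per layer: 6430 / 0.13 → 49461.5 mm.
Per-layer scan time: 49461.5 / 5790 → 8.5426 s.
Layer cycle = 8.5426 + 11.5, so 20.0426 s.
Total: 2900 × 20.0426 s = 58123.54 s → 16.15 hours.

16.15 hours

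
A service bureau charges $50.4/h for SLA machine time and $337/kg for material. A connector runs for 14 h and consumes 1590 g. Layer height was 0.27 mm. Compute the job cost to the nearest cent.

Machine cost = 50.4 × 14, so $705.60.
Material cost = 337 × 1590/1000 = $535.83.
Job cost: 705.60 + 535.83 = $1241.43.

$1241.43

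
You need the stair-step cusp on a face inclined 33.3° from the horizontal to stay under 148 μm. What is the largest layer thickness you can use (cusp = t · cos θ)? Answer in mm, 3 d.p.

Layer height = cusp / cos(33.3°) = 0.148 / 0.8358 = 0.177 mm.

0.177 mm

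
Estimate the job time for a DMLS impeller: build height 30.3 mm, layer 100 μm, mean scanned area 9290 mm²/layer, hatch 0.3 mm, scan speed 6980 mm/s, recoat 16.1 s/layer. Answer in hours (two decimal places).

1.73 hours

Layers = ⌈30.3/0.1⌉ = 303.
Hatch length per layer: 9290 / 0.3 → 30966.7 mm.
Scan time per layer = 30966.7 / 6980 = 4.4365 s.
Layer cycle: 4.4365 + 16.1 → 20.5365 s.
303 layers × 20.5365 s/layer = 6222.5595 s, i.e. 1.73 hours.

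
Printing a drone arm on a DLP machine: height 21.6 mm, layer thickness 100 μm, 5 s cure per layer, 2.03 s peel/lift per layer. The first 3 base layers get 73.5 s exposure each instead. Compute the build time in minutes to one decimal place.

28.7 minutes

Layer count = ceil(21.6 / 0.1) = 216.
Burn-in layers: 3 × (73.5 + 2.03) → 226.59 s.
Regular layers: 213 × (5 + 2.03) → 1497.39 s.
Total = 226.59 + 1497.39 = 1723.98 s = 28.7 minutes.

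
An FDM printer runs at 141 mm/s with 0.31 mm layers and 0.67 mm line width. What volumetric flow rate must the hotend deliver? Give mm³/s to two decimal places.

29.29

Extrusion cross-section = 0.31 × 0.67 = 0.2077 mm².
Volumetric flow = 141 × 0.2077 = 29.29 mm³/s.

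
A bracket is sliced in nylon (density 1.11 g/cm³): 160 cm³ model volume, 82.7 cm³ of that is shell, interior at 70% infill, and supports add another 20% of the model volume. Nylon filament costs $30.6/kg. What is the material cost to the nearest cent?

$5.73

Interior volume = 160 − 82.7, so 77.3 cm³.
Infill deposited: 0.70 × 77.3 → 54.11 cm³.
Support = 0.20 × 160, so 32 cm³.
Deposited volume = 82.7 + 54.11 + 32 = 168.81 cm³.
Mass = 168.81 × 1.11 = 187.3791 g.
Cost = 187.3791 g / 1000 × $30.6/kg = $5.73.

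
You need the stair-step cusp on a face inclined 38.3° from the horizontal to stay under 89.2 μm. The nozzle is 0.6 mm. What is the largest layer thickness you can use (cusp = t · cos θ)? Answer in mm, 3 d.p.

Layer height = cusp / cos(38.3°) = 0.0892 / 0.7848 = 0.114 mm.

0.114 mm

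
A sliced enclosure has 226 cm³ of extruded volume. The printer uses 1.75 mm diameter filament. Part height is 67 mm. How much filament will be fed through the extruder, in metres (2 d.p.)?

Cross-section of 1.75 mm filament: π·(1.75/2)² = 2.4053 mm².
L = 226000 mm³ / 2.4053 mm² = 93959.17 mm, i.e. 93.96 m.

93.96 m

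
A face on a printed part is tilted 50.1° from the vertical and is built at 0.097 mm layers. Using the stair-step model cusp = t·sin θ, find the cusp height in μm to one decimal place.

74.4 μm

sin(50.1°) = 0.7672, so cusp = 0.097 × 0.7672 = 0.074418 mm → 74.4 μm.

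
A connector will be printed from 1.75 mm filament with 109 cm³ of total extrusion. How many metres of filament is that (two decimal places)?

Cross-section of 1.75 mm filament: π·(1.75/2)² = 2.4053 mm².
Length = 109 cm³ / 2.4053 mm² = 109000 / 2.4053 = 45316.59 mm = 45.32 m.

45.32 m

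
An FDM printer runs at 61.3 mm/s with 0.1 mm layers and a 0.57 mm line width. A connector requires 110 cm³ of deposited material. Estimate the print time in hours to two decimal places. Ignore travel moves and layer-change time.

Line area = 0.1 × 0.57, so 0.057 mm².
Path length: 110000 mm³ / 0.057 mm² → 1929824.6 mm.
Time extruding = 1929824.6 / 61.3 = 31481.6 s.
31481.6 s = 8.74 hours.

8.74 hours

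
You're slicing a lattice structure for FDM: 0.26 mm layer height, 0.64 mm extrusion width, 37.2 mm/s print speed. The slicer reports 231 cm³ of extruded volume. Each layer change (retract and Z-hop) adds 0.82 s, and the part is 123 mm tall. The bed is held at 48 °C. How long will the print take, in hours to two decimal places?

10.47 hours

Bead cross-section: 0.26 × 0.64 → 0.1664 mm².
Toolpath length = 231 cm³ / 0.1664 mm² = 231000 / 0.1664 = 1388221.2 mm.
Extrusion time: 1388221.2 / 37.2 → 37317.8 s.
Number of layers: 123 / 0.26 → 474 (rounded up).
Non-print overhead = 474 × 0.82 = 388.68 s.
Altogether 37317.8 + 388.68 = 37706.48 s, i.e. 10.47 hours.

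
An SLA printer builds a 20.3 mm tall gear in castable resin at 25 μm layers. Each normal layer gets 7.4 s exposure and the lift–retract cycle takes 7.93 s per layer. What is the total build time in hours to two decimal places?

Number of layers: 20.3 / 0.025 → 812 (rounded up).
Each layer takes = 7.4 + 7.93 = 15.33 s.
Build time: 812 × 15.33 s = 12447.96 s, i.e. 3.46 hours.

3.46 hours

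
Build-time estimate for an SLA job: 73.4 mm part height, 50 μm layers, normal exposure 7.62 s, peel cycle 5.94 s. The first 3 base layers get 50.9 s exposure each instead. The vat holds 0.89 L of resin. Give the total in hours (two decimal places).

5.57 hours

Layers = ⌈73.4/0.05⌉ = 1468.
Bottom layers: 3 × (50.9 + 5.94) → 170.52 s.
Normal layers = 1465 × (7.62 + 5.94), so 19865.4 s.
Total = 170.52 + 19865.4 = 20035.92 s = 5.57 hours.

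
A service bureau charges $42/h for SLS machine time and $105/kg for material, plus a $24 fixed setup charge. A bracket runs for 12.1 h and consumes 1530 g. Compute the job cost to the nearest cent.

$692.85

Machine cost: 42 × 12.1 → $508.20.
Material cost = 105 × 1530/1000, so $160.65.
Adding setup: 508.20 + 160.65 + 24 → $692.85.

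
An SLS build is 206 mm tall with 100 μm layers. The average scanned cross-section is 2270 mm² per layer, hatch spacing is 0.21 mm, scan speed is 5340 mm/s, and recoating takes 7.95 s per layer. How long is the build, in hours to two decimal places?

Layer count = ceil(206 / 0.1) = 2060.
Scan path per layer = 2270 / 0.21, so 10809.5 mm.
Laser time per layer: 10809.5 / 5340 → 2.0243 s.
Time per layer: 2.0243 + 7.95 → 9.9743 s.
Total: 2060 × 9.9743 s = 20547.058 s → 5.71 hours.

5.71 hours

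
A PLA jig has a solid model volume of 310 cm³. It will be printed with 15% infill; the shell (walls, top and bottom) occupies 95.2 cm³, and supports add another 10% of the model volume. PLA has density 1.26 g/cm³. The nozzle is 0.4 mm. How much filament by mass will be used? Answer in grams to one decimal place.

Infill region: 310 − 95.2 → 214.8 cm³.
Deposited infill: 0.15 × 214.8 → 32.22 cm³.
Support: 0.10 × 310 → 31 cm³.
Total printed volume = 95.2 + 32.22 + 31 = 158.42 cm³.
Mass = 158.42 × 1.26, so 199.6092 g.

199.6 g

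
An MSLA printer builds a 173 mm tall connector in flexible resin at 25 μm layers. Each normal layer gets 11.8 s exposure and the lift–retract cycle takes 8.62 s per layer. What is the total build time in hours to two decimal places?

Layer count = ceil(173 / 0.025) = 6920.
Per-layer time = 11.8 + 8.62, so 20.42 s.
Build time: 6920 × 20.42 s = 141306.4 s, i.e. 39.25 hours.

39.25 hours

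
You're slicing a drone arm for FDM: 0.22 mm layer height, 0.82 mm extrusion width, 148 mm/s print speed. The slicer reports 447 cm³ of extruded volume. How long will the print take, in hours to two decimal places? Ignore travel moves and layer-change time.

4.65 hours

Bead cross-section = 0.22 × 0.82, so 0.1804 mm².
Total extruded path = 447000/0.1804 = 2477827.1 mm.
Extrusion time: 2477827.1 / 148 → 16742.1 s.
16742.1 s = 4.65 hours.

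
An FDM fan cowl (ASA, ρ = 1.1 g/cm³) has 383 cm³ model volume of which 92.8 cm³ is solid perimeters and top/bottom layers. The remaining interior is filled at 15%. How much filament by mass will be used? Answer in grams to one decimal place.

150.0 g

Interior volume = 383 − 92.8 = 290.2 cm³.
Infill volume: 0.15 × 290.2 → 43.53 cm³.
Total extruded = 92.8 + 43.53, so 136.33 cm³.
Mass: 136.33 × 1.1 → 149.963 g.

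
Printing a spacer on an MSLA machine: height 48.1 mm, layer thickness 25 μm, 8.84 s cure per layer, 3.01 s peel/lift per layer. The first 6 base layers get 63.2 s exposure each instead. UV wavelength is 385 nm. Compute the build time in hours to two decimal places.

Number of layers: 48.1 / 0.025 → 1924 (rounded up).
Burn-in layers = 6 × (63.2 + 3.01) = 397.26 s.
Regular layers: 1918 × (8.84 + 3.01) → 22728.3 s.
Sum: 397.26 + 22728.3 = 23125.56 s → 6.42 hours.

6.42 hours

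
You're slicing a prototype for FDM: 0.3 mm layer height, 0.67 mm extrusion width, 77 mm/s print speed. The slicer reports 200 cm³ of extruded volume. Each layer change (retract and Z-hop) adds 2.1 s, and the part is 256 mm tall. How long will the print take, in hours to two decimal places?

4.09 hours

Bead cross-section: 0.3 × 0.67 → 0.201 mm².
Total extruded path = 200000/0.201 = 995024.9 mm.
Print-move time: 995024.9 / 77 → 12922.4 s.
Number of layers: 256 / 0.3 → 854 (rounded up).
Non-print overhead: 854 × 2.1 → 1793.4 s.
Altogether 12922.4 + 1793.4 = 14715.8 s, i.e. 4.09 hours.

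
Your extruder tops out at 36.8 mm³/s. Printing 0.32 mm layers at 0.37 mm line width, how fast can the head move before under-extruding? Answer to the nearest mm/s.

Extrusion cross-section: 0.32 × 0.37 → 0.1184 mm².
v_max = Q/A = 36.8/0.1184 = 310.81 mm/s → 311 mm/s.

311 mm/s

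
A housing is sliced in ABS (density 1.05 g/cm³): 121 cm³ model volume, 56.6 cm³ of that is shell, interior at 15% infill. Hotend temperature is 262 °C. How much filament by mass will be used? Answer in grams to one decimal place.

69.6 g

Infill region = 121 − 56.6, so 64.4 cm³.
Infill deposited: 0.15 × 64.4 → 9.66 cm³.
Total extruded = 56.6 + 9.66 = 66.26 cm³.
Mass = 66.26 × 1.05 = 69.573 g.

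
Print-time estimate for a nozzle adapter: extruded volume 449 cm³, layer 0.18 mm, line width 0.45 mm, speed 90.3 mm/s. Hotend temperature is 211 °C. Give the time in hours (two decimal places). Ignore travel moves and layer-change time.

Line area = 0.18 × 0.45, so 0.081 mm².
Total extruded path = 449000/0.081 = 5543209.9 mm.
Print-move time: 5543209.9 / 90.3 → 61386.6 s.
In the requested units: 61386.6 s = 17.05 hours.

17.05 hours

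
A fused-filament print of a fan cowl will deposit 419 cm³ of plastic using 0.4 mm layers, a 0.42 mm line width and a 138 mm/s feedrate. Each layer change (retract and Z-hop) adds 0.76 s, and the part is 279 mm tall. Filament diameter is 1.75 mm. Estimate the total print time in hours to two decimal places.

Extrusion cross-section = 0.4 × 0.42 = 0.168 mm².
Toolpath length = 419 cm³ / 0.168 mm² = 419000 / 0.168 = 2494047.6 mm.
Time extruding = 2494047.6 / 138 = 18072.8 s.
Layer count = ceil(279 / 0.4) = 698.
Non-print overhead: 698 × 0.76 → 530.48 s.
Total = 18072.8 + 530.48 = 18603.28 s = 5.17 hours.

5.17 hours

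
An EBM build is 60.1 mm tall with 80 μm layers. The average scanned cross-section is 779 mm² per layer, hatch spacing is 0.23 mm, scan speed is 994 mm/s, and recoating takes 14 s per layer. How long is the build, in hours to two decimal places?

Number of layers: 60.1 / 0.08 → 752 (rounded up).
Per-layer scan distance = 779 / 0.23, so 3387 mm.
Scan time per layer = 3387 / 994, so 3.4074 s.
Time per layer = 3.4074 + 14 = 17.4074 s.
Build time = 752 × 17.4074 = 13090.3648 s = 3.64 hours.

3.64 hours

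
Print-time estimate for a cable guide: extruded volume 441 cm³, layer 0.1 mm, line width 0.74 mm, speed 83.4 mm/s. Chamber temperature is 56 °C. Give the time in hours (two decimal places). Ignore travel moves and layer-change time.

19.85 hours

Line area: 0.1 × 0.74 → 0.074 mm².
Toolpath length = 441 cm³ / 0.074 mm² = 441000 / 0.074 = 5959459.5 mm.
Print-move time = 5959459.5 / 83.4, so 71456.3 s.
In the requested units: 71456.3 s = 19.85 hours.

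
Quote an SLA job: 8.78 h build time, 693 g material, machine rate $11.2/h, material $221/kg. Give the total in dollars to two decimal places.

$251.49

Machine cost = 11.2 × 8.78 = $98.336.
Material cost = 221 × 693/1000, so $153.153.
Total = 98.336 + 153.153 = 251.489 ≈ $251.49.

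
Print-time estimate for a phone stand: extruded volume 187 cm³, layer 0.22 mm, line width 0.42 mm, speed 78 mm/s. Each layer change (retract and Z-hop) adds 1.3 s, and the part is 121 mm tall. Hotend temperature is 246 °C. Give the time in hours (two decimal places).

Extrusion cross-section: 0.22 × 0.42 → 0.0924 mm².
Path length: 187000 mm³ / 0.0924 mm² → 2023809.5 mm.
Extrusion time = 2023809.5 / 78 = 25946.3 s.
Layer count = ceil(121 / 0.22) = 550.
Non-print overhead: 550 × 1.3 → 715 s.
Altogether 25946.3 + 715 = 26661.3 s, i.e. 7.41 hours.

7.41 hours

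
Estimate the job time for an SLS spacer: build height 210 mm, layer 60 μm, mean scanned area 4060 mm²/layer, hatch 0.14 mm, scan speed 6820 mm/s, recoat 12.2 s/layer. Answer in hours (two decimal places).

16.00 hours

Layer count = ceil(210 / 0.06) = 3500.
Hatch length per layer = 4060 / 0.14 = 29000 mm.
Scan time per layer: 29000 / 6820 → 4.2522 s.
Per-layer time = 4.2522 + 12.2, so 16.4522 s.
Build time = 3500 × 16.4522 = 57582.7 s = 16.00 hours.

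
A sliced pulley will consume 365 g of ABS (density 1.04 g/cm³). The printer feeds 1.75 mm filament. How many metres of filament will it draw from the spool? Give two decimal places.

Volume = 365 g / 1.04 g·cm⁻³ = 350.9615 cm³ = 350961.5 mm³.
Filament cross-section = π × (1.75/2)² = 2.4053 mm².
Length = 350961.5 / 2.4053 = 145911.74 mm = 145.91 m.

145.91 m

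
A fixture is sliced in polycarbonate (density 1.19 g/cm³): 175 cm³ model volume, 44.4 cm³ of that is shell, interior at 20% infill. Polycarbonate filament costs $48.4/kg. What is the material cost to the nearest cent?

$4.06

Infill region: 175 − 44.4 → 130.6 cm³.
Deposited infill = 0.20 × 130.6 = 26.12 cm³.
Deposited volume = 44.4 + 26.12 = 70.52 cm³.
Mass = 70.52 × 1.19, so 83.9188 g.
Cost = 83.9188 g / 1000 × $48.4/kg = $4.06.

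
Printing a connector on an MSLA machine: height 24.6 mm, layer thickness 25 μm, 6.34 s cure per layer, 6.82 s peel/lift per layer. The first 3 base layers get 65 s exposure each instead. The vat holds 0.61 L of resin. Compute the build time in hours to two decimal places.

3.65 hours

Layers = ⌈24.6/0.025⌉ = 984.
Bottom layers = 3 × (65 + 6.82) = 215.46 s.
Remaining layers = 981 × (6.34 + 6.82) = 12909.96 s.
Sum: 215.46 + 12909.96 = 13125.42 s → 3.65 hours.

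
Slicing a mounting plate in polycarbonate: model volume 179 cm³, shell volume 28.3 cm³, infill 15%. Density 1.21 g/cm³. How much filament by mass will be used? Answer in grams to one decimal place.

Infill region = 179 − 28.3, so 150.7 cm³.
Deposited infill: 0.15 × 150.7 → 22.605 cm³.
Total printed volume: 28.3 + 22.605 → 50.905 cm³.
Mass = 50.905 × 1.21 = 61.59505 g.

61.6 g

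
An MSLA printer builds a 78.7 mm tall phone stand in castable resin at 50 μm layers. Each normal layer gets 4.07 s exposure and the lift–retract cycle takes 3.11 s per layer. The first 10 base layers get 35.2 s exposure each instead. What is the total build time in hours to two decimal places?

Number of layers: 78.7 / 0.05 → 1574 (rounded up).
Bottom layers: 10 × (35.2 + 3.11) → 383.1 s.
Remaining layers = 1564 × (4.07 + 3.11), so 11229.52 s.
Total = 383.1 + 11229.52 = 11612.62 s = 3.23 hours.

3.23 hours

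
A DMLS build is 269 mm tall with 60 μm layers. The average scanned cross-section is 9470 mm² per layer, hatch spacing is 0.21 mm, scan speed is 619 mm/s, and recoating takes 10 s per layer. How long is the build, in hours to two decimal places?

103.20 hours

Number of layers: 269 / 0.06 → 4484 (rounded up).
Scan path per layer = 9470 / 0.21, so 45095.2 mm.
Per-layer scan time = 45095.2 / 619 = 72.8517 s.
Per-layer time: 72.8517 + 10 → 82.8517 s.
Build time = 4484 × 82.8517 = 371507.0228 s = 103.20 hours.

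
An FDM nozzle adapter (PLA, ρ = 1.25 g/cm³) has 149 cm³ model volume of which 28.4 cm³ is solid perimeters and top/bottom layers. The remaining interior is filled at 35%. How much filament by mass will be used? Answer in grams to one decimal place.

Volume inside the shell: 149 − 28.4 → 120.6 cm³.
Infill deposited = 0.35 × 120.6 = 42.21 cm³.
Deposited volume: 28.4 + 42.21 → 70.61 cm³.
Mass: 70.61 × 1.25 → 88.2625 g.

88.3 g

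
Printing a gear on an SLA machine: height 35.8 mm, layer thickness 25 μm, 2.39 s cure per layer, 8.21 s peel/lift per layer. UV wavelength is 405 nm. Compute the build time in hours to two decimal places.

4.22 hours

Number of layers: 35.8 / 0.025 → 1432 (rounded up).
Cycle time = 2.39 + 8.21 = 10.6 s.
Total = 1432 × 10.6 = 15179.2 s = 4.22 hours.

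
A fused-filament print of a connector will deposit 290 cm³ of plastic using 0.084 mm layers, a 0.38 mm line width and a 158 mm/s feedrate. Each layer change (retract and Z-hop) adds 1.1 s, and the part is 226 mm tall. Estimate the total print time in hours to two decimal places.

Line area = 0.084 × 0.38 = 0.03192 mm².
Path length: 290000 mm³ / 0.03192 mm² → 9085213 mm.
Time extruding: 9085213 / 158 → 57501.3 s.
Layers = ⌈226/0.084⌉ = 2691.
Z-hop total = 2691 × 1.1, so 2960.1 s.
Total = 57501.3 + 2960.1 = 60461.4 s = 16.79 hours.

16.79 hours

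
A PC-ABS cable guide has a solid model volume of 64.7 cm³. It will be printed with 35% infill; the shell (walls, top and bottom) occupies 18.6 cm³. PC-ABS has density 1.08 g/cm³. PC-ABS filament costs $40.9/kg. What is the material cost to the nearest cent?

Infill region = 64.7 − 18.6, so 46.1 cm³.
Deposited infill = 0.35 × 46.1 = 16.135 cm³.
Deposited volume = 18.6 + 16.135 = 34.735 cm³.
Mass = 34.735 × 1.08 = 37.5138 g.
Cost = 37.5138 g / 1000 × $40.9/kg = $1.53.

$1.53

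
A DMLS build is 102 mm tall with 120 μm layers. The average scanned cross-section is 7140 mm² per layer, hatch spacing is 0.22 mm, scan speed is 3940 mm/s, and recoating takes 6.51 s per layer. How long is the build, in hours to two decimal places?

3.48 hours

Layers = ⌈102/0.12⌉ = 850.
Hatch length per layer: 7140 / 0.22 → 32454.5 mm.
Scan time per layer = 32454.5 / 3940, so 8.2372 s.
Layer cycle = 8.2372 + 6.51, so 14.7472 s.
Build time = 850 × 14.7472 = 12535.12 s = 3.48 hours.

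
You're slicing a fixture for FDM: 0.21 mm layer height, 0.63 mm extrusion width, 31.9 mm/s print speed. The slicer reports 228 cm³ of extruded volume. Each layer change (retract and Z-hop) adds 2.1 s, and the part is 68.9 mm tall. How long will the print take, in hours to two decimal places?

Bead cross-section = 0.21 × 0.63 = 0.1323 mm².
Path length: 228000 mm³ / 0.1323 mm² → 1723356 mm.
Print-move time = 1723356 / 31.9 = 54023.7 s.
Layers = ⌈68.9/0.21⌉ = 329.
Non-print overhead = 329 × 2.1 = 690.9 s.
Altogether 54023.7 + 690.9 = 54714.6 s, i.e. 15.20 hours.

15.20 hours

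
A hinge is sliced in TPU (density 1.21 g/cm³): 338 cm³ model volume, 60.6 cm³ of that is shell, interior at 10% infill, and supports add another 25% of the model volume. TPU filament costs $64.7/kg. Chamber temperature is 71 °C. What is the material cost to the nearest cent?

Volume inside the shell = 338 − 60.6 = 277.4 cm³.
Infill volume = 0.10 × 277.4 = 27.74 cm³.
Support = 0.25 × 338 = 84.5 cm³.
Total printed volume: 60.6 + 27.74 + 84.5 → 172.84 cm³.
Mass: 172.84 × 1.21 → 209.1364 g.
Cost = 209.1364 g / 1000 × $64.7/kg = $13.53.

$13.53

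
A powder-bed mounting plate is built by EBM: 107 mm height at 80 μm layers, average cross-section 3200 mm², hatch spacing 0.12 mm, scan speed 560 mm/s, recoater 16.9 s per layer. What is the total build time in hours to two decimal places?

Layers = ⌈107/0.08⌉ = 1338.
Hatch length per layer = 3200 / 0.12 = 26666.7 mm.
Per-layer scan time = 26666.7 / 560, so 47.6191 s.
Layer cycle: 47.6191 + 16.9 → 64.5191 s.
Build time = 1338 × 64.5191 = 86326.5558 s = 23.98 hours.

23.98 hours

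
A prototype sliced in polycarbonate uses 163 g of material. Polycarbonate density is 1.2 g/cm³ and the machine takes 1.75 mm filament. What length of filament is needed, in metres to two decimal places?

56.47 m

Extruded volume: 163/1.2 = 135.8333 cm³ (135833.3 mm³).
Filament cross-section = π × (1.75/2)² = 2.4053 mm².
L = V/A = 135833.3/2.4053 = 56472.5 mm → 56.47 m.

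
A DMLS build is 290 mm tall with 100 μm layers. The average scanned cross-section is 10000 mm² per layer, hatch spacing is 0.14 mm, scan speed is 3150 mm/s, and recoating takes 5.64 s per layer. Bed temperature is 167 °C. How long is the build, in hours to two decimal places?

22.81 hours

Number of layers: 290 / 0.1 → 2900 (rounded up).
Hatch length per layer: 10000 / 0.14 → 71428.6 mm.
Scan time per layer = 71428.6 / 3150, so 22.6757 s.
Per-layer time = 22.6757 + 5.64 = 28.3157 s.
Total: 2900 × 28.3157 s = 82115.53 s → 22.81 hours.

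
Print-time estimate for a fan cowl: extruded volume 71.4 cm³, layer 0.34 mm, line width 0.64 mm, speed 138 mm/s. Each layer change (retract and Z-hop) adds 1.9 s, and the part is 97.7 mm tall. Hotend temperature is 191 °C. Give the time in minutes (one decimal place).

Extrusion cross-section = 0.34 × 0.64, so 0.2176 mm².
Total extruded path = 71400/0.2176 = 328125 mm.
Extrusion time = 328125 / 138, so 2377.7 s.
Layers = ⌈97.7/0.34⌉ = 288.
Non-print overhead: 288 × 1.9 → 547.2 s.
Total = 2377.7 + 547.2 = 2924.9 s = 48.7 minutes.

48.7 minutes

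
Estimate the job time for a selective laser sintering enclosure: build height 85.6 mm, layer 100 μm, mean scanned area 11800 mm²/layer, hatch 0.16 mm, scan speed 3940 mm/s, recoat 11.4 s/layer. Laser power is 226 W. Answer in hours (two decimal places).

Number of layers: 85.6 / 0.1 → 856 (rounded up).
Hatch length per layer = 11800 / 0.16, so 73750 mm.
Laser time per layer = 73750 / 3940, so 18.7183 s.
Time per layer: 18.7183 + 11.4 → 30.1183 s.
Build time = 856 × 30.1183 = 25781.2648 s = 7.16 hours.

7.16 hours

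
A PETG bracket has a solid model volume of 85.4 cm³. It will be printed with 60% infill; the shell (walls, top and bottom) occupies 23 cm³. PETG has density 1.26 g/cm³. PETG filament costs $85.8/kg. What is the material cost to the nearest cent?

$6.53

Interior volume: 85.4 − 23 → 62.4 cm³.
Infill deposited = 0.60 × 62.4 = 37.44 cm³.
Total extruded: 23 + 37.44 → 60.44 cm³.
Mass = 60.44 × 1.26, so 76.1544 g.
At $85.8/kg: 76.1544/1000 × 85.8 = $6.53.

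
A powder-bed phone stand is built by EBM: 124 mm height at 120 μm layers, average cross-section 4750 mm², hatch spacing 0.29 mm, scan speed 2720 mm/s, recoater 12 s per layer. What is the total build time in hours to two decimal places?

5.18 hours

Layers = ⌈124/0.12⌉ = 1034.
Per-layer scan distance = 4750 / 0.29 = 16379.3 mm.
Scan time per layer: 16379.3 / 2720 → 6.0218 s.
Per-layer time = 6.0218 + 12 = 18.0218 s.
Total: 1034 × 18.0218 s = 18634.5412 s → 5.18 hours.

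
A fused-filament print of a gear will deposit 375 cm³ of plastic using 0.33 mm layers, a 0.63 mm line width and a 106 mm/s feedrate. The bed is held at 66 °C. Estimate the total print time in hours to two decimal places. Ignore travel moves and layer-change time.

4.73 hours

Line area: 0.33 × 0.63 → 0.2079 mm².
Path length: 375000 mm³ / 0.2079 mm² → 1803751.8 mm.
Time extruding: 1803751.8 / 106 → 17016.5 s.
In the requested units: 17016.5 s = 4.73 hours.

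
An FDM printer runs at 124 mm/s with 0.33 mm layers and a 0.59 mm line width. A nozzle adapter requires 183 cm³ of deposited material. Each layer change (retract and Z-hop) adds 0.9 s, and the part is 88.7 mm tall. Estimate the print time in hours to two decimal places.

Extrusion cross-section: 0.33 × 0.59 → 0.1947 mm².
Path length: 183000 mm³ / 0.1947 mm² → 939907.6 mm.
Print-move time: 939907.6 / 124 → 7579.9 s.
Number of layers: 88.7 / 0.33 → 269 (rounded up).
Layer-change overhead = 269 × 0.9 = 242.1 s.
Altogether 7579.9 + 242.1 = 7822 s, i.e. 2.17 hours.

2.17 hours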